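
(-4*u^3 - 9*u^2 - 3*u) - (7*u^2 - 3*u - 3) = -4*u^3 - 16*u^2 + 3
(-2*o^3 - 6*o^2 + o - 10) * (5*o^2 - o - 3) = -10*o^5 - 28*o^4 + 17*o^3 - 33*o^2 + 7*o + 30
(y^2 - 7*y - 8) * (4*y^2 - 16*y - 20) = 4*y^4 - 44*y^3 + 60*y^2 + 268*y + 160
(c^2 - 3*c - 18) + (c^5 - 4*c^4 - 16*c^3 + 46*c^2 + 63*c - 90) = c^5 - 4*c^4 - 16*c^3 + 47*c^2 + 60*c - 108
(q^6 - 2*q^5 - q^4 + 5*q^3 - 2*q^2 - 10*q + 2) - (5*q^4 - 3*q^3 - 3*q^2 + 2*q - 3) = q^6 - 2*q^5 - 6*q^4 + 8*q^3 + q^2 - 12*q + 5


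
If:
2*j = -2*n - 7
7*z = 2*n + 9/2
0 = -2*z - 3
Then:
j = 4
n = -15/2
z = -3/2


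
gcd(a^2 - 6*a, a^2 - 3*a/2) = a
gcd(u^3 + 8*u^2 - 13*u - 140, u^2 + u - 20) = u^2 + u - 20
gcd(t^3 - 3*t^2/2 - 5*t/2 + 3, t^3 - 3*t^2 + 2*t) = t^2 - 3*t + 2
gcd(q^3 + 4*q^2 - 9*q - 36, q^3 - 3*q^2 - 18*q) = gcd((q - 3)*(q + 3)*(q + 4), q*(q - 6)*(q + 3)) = q + 3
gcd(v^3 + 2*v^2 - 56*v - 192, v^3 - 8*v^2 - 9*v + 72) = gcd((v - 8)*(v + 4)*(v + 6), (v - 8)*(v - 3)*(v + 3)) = v - 8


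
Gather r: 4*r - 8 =4*r - 8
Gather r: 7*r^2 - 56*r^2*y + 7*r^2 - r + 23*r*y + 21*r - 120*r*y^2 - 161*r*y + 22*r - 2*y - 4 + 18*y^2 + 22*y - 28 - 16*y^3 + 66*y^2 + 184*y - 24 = r^2*(14 - 56*y) + r*(-120*y^2 - 138*y + 42) - 16*y^3 + 84*y^2 + 204*y - 56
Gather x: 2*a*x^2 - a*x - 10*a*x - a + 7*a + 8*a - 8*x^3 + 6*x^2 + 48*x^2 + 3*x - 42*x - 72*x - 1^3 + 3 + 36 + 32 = 14*a - 8*x^3 + x^2*(2*a + 54) + x*(-11*a - 111) + 70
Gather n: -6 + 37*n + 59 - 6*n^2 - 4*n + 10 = -6*n^2 + 33*n + 63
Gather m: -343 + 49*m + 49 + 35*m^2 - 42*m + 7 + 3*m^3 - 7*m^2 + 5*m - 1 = 3*m^3 + 28*m^2 + 12*m - 288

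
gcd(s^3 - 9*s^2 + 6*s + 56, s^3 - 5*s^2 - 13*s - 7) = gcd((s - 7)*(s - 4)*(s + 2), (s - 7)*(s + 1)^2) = s - 7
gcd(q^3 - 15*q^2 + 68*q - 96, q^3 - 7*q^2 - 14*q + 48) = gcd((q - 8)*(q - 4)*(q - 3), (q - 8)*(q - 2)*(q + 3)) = q - 8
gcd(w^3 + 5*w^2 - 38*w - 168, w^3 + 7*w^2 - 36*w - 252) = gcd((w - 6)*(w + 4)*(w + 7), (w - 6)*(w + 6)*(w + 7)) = w^2 + w - 42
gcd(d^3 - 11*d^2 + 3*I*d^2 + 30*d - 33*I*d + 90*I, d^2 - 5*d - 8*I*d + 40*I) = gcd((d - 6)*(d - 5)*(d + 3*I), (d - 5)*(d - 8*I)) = d - 5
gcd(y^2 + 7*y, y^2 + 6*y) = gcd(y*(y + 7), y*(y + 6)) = y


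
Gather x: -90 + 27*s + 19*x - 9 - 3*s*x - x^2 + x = 27*s - x^2 + x*(20 - 3*s) - 99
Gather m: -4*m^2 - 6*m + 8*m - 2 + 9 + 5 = -4*m^2 + 2*m + 12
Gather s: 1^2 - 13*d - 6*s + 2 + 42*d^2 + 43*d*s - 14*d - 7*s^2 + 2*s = 42*d^2 - 27*d - 7*s^2 + s*(43*d - 4) + 3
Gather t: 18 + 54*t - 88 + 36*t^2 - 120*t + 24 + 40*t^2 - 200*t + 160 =76*t^2 - 266*t + 114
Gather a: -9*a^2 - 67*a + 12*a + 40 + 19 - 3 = -9*a^2 - 55*a + 56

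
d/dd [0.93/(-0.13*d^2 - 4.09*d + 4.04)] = (0.2418*d + 3.8037)/(0.13*d^2 + 4.09*d - 4.04)^2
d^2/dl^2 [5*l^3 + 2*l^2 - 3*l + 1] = 30*l + 4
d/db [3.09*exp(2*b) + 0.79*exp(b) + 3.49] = (6.18*exp(b) + 0.79)*exp(b)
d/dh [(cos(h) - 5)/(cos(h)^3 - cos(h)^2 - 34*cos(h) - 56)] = (23*cos(h)/2 - 8*cos(2*h) + cos(3*h)/2 + 218)*sin(h)/(-cos(h)^3 + cos(h)^2 + 34*cos(h) + 56)^2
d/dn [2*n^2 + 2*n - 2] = 4*n + 2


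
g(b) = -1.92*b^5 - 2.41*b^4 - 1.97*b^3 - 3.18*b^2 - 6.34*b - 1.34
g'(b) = -9.6*b^4 - 9.64*b^3 - 5.91*b^2 - 6.36*b - 6.34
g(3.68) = -1903.71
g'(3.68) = -2350.81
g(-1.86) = 26.03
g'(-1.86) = -67.83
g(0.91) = -14.08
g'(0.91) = -30.87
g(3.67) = -1880.32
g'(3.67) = -2327.34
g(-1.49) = 9.79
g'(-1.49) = -25.41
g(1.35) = -37.16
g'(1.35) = -81.30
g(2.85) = -610.86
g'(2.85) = -928.99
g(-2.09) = 46.59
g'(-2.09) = -114.03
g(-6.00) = 12154.30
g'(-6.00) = -10540.30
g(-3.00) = 313.60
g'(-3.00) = -557.77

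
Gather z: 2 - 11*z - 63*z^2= -63*z^2 - 11*z + 2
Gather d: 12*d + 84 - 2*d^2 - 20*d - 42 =-2*d^2 - 8*d + 42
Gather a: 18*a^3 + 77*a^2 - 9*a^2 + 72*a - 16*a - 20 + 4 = 18*a^3 + 68*a^2 + 56*a - 16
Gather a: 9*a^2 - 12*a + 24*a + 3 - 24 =9*a^2 + 12*a - 21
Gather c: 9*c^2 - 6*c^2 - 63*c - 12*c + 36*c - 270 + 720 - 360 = 3*c^2 - 39*c + 90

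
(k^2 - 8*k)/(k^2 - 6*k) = (k - 8)/(k - 6)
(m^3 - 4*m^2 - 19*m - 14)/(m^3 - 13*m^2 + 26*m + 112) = (m + 1)/(m - 8)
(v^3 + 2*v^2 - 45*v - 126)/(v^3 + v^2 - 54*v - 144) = (v - 7)/(v - 8)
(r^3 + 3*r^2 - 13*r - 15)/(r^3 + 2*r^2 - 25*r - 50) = (r^2 - 2*r - 3)/(r^2 - 3*r - 10)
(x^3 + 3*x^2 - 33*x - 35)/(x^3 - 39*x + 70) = (x + 1)/(x - 2)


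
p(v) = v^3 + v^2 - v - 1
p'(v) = 3*v^2 + 2*v - 1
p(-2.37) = -6.33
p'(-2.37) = 11.11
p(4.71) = 120.96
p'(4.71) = 74.97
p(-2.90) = -14.08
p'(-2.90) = 18.43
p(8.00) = 567.00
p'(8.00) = 207.00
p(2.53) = 19.07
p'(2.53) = 23.26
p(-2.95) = -15.02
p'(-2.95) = 19.21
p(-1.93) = -2.53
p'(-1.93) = 6.31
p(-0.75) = -0.11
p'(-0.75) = -0.81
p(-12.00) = -1573.00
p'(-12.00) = 407.00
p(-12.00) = -1573.00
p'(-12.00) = 407.00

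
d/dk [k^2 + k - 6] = 2*k + 1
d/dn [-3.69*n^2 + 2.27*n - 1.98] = 2.27 - 7.38*n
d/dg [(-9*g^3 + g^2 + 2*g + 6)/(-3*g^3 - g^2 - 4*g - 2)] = 2*(6*g^4 + 42*g^3 + 53*g^2 + 4*g + 10)/(9*g^6 + 6*g^5 + 25*g^4 + 20*g^3 + 20*g^2 + 16*g + 4)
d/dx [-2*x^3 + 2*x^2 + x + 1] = -6*x^2 + 4*x + 1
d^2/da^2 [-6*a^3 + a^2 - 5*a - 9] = 2 - 36*a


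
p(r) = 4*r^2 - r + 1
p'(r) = 8*r - 1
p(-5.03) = 107.23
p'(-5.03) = -41.24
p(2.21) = 18.33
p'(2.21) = 16.68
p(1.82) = 12.43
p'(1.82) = 13.56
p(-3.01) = 40.25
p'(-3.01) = -25.08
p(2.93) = 32.41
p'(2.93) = 22.44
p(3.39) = 43.58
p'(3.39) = 26.12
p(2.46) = 22.75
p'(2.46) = 18.68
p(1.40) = 7.44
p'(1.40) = 10.20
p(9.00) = 316.00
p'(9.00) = 71.00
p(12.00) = 565.00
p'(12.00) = 95.00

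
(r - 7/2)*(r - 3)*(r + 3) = r^3 - 7*r^2/2 - 9*r + 63/2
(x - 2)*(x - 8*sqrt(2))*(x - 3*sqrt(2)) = x^3 - 11*sqrt(2)*x^2 - 2*x^2 + 22*sqrt(2)*x + 48*x - 96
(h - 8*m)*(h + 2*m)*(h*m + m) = h^3*m - 6*h^2*m^2 + h^2*m - 16*h*m^3 - 6*h*m^2 - 16*m^3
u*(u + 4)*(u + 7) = u^3 + 11*u^2 + 28*u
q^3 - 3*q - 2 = (q - 2)*(q + 1)^2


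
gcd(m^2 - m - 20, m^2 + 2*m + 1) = 1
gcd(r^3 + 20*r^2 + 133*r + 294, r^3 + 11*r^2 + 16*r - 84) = r^2 + 13*r + 42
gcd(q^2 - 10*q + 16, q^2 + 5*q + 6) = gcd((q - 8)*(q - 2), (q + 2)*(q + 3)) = 1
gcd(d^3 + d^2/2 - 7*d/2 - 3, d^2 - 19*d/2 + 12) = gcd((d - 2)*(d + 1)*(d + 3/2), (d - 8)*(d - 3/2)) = 1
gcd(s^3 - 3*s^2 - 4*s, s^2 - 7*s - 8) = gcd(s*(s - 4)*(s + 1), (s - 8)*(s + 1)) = s + 1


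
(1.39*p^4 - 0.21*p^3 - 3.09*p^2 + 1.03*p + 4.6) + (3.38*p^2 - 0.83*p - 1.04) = 1.39*p^4 - 0.21*p^3 + 0.29*p^2 + 0.2*p + 3.56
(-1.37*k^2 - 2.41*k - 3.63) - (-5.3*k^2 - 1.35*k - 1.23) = 3.93*k^2 - 1.06*k - 2.4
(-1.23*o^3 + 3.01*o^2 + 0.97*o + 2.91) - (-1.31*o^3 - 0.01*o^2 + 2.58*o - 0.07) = 0.0800000000000001*o^3 + 3.02*o^2 - 1.61*o + 2.98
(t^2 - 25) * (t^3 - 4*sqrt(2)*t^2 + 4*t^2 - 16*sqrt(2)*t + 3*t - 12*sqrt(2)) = t^5 - 4*sqrt(2)*t^4 + 4*t^4 - 16*sqrt(2)*t^3 - 22*t^3 - 100*t^2 + 88*sqrt(2)*t^2 - 75*t + 400*sqrt(2)*t + 300*sqrt(2)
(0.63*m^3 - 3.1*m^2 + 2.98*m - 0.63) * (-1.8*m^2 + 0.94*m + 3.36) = -1.134*m^5 + 6.1722*m^4 - 6.1612*m^3 - 6.4808*m^2 + 9.4206*m - 2.1168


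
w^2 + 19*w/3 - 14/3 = (w - 2/3)*(w + 7)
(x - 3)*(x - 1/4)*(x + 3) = x^3 - x^2/4 - 9*x + 9/4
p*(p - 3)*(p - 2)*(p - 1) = p^4 - 6*p^3 + 11*p^2 - 6*p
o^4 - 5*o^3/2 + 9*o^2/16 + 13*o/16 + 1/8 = (o - 2)*(o - 1)*(o + 1/4)^2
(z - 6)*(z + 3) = z^2 - 3*z - 18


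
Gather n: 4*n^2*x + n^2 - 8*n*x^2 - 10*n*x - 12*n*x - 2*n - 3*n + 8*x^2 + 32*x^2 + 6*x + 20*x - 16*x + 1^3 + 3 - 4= n^2*(4*x + 1) + n*(-8*x^2 - 22*x - 5) + 40*x^2 + 10*x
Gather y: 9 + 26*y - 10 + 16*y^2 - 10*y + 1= 16*y^2 + 16*y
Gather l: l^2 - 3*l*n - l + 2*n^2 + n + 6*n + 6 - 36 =l^2 + l*(-3*n - 1) + 2*n^2 + 7*n - 30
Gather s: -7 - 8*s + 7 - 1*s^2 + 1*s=-s^2 - 7*s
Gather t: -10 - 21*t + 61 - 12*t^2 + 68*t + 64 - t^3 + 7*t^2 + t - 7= -t^3 - 5*t^2 + 48*t + 108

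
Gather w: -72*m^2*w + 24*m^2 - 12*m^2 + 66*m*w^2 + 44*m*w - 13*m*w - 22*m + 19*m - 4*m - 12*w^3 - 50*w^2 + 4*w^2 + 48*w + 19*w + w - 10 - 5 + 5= 12*m^2 - 7*m - 12*w^3 + w^2*(66*m - 46) + w*(-72*m^2 + 31*m + 68) - 10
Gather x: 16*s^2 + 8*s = 16*s^2 + 8*s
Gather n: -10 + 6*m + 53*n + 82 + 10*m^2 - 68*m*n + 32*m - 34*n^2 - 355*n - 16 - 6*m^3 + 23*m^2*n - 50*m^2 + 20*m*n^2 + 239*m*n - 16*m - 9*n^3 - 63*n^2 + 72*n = -6*m^3 - 40*m^2 + 22*m - 9*n^3 + n^2*(20*m - 97) + n*(23*m^2 + 171*m - 230) + 56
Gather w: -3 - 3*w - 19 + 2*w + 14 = -w - 8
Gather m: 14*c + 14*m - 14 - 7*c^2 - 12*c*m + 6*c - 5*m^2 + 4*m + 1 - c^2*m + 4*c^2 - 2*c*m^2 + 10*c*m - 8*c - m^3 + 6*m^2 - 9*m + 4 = -3*c^2 + 12*c - m^3 + m^2*(1 - 2*c) + m*(-c^2 - 2*c + 9) - 9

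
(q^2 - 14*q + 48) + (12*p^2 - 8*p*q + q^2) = 12*p^2 - 8*p*q + 2*q^2 - 14*q + 48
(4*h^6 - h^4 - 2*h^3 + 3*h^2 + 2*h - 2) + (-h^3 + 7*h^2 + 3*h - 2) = 4*h^6 - h^4 - 3*h^3 + 10*h^2 + 5*h - 4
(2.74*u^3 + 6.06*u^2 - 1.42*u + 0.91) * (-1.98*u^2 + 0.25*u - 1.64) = -5.4252*u^5 - 11.3138*u^4 - 0.167*u^3 - 12.0952*u^2 + 2.5563*u - 1.4924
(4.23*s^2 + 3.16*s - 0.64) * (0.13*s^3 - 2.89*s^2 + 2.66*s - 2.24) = 0.5499*s^5 - 11.8139*s^4 + 2.0362*s^3 + 0.779999999999999*s^2 - 8.7808*s + 1.4336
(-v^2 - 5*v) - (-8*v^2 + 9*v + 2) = 7*v^2 - 14*v - 2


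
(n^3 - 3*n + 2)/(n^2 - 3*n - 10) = (n^2 - 2*n + 1)/(n - 5)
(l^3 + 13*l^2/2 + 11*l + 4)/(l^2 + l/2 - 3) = (2*l^2 + 9*l + 4)/(2*l - 3)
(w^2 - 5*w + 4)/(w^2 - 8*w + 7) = (w - 4)/(w - 7)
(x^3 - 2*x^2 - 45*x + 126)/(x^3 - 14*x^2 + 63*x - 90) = (x + 7)/(x - 5)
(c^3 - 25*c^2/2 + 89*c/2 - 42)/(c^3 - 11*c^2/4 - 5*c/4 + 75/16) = 8*(c^2 - 11*c + 28)/(8*c^2 - 10*c - 25)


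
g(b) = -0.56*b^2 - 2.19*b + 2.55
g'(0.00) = -2.19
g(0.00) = 2.55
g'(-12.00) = 11.25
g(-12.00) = -51.81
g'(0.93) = -3.23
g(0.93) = 0.03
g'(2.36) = -4.83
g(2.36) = -5.74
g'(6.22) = -9.16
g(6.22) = -32.74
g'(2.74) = -5.26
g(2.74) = -7.65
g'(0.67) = -2.94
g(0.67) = 0.83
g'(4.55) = -7.29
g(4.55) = -19.01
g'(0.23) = -2.45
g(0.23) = 2.02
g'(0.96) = -3.27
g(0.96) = -0.07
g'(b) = -1.12*b - 2.19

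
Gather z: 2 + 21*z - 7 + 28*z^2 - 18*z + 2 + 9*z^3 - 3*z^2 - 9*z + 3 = 9*z^3 + 25*z^2 - 6*z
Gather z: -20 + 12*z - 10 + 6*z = 18*z - 30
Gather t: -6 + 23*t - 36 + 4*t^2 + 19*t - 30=4*t^2 + 42*t - 72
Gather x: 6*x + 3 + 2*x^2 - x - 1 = 2*x^2 + 5*x + 2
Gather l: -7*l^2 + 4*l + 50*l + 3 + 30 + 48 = -7*l^2 + 54*l + 81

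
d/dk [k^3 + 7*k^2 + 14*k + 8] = 3*k^2 + 14*k + 14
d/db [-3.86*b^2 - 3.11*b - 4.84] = -7.72*b - 3.11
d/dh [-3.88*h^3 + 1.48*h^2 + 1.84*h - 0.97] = -11.64*h^2 + 2.96*h + 1.84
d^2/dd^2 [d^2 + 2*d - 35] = 2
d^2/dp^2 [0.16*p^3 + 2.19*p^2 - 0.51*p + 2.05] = 0.96*p + 4.38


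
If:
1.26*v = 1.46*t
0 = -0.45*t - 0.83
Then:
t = -1.84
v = -2.14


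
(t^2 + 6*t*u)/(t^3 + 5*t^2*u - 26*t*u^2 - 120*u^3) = t/(t^2 - t*u - 20*u^2)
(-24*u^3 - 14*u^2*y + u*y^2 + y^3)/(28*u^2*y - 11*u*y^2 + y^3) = (6*u^2 + 5*u*y + y^2)/(y*(-7*u + y))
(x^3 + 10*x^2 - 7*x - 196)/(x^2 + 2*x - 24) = (x^2 + 14*x + 49)/(x + 6)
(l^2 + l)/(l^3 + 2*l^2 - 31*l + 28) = l*(l + 1)/(l^3 + 2*l^2 - 31*l + 28)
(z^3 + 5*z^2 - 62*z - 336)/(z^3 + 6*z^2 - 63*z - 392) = (z + 6)/(z + 7)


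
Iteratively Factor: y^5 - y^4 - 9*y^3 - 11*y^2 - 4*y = (y + 1)*(y^4 - 2*y^3 - 7*y^2 - 4*y) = (y + 1)^2*(y^3 - 3*y^2 - 4*y) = y*(y + 1)^2*(y^2 - 3*y - 4) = y*(y + 1)^3*(y - 4)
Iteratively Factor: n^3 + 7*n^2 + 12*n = (n + 4)*(n^2 + 3*n) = (n + 3)*(n + 4)*(n)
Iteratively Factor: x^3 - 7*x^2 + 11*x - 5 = (x - 5)*(x^2 - 2*x + 1) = (x - 5)*(x - 1)*(x - 1)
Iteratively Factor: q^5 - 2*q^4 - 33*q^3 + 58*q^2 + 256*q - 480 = (q + 4)*(q^4 - 6*q^3 - 9*q^2 + 94*q - 120) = (q + 4)^2*(q^3 - 10*q^2 + 31*q - 30) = (q - 3)*(q + 4)^2*(q^2 - 7*q + 10) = (q - 5)*(q - 3)*(q + 4)^2*(q - 2)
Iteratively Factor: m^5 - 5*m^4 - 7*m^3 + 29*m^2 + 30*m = (m)*(m^4 - 5*m^3 - 7*m^2 + 29*m + 30) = m*(m - 5)*(m^3 - 7*m - 6) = m*(m - 5)*(m + 1)*(m^2 - m - 6) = m*(m - 5)*(m - 3)*(m + 1)*(m + 2)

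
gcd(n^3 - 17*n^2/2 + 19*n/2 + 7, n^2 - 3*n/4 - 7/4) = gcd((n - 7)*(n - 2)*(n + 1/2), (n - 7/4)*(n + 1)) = 1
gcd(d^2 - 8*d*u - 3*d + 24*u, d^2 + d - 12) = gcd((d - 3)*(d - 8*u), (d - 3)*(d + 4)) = d - 3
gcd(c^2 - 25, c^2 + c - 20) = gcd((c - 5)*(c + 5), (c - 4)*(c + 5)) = c + 5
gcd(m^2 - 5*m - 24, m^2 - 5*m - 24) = m^2 - 5*m - 24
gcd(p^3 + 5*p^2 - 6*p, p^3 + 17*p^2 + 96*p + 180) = p + 6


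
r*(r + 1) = r^2 + r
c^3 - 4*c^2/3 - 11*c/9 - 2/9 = (c - 2)*(c + 1/3)^2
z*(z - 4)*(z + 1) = z^3 - 3*z^2 - 4*z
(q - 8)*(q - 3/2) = q^2 - 19*q/2 + 12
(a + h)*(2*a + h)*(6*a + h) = 12*a^3 + 20*a^2*h + 9*a*h^2 + h^3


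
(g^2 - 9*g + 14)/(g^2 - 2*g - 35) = (g - 2)/(g + 5)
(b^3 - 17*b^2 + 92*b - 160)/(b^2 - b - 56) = (b^2 - 9*b + 20)/(b + 7)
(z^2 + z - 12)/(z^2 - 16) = (z - 3)/(z - 4)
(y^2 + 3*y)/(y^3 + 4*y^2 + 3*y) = 1/(y + 1)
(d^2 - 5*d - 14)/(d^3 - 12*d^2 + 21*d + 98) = 1/(d - 7)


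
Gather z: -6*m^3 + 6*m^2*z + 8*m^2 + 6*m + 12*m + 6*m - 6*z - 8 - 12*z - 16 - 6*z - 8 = -6*m^3 + 8*m^2 + 24*m + z*(6*m^2 - 24) - 32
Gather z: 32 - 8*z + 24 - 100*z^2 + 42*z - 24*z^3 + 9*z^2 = -24*z^3 - 91*z^2 + 34*z + 56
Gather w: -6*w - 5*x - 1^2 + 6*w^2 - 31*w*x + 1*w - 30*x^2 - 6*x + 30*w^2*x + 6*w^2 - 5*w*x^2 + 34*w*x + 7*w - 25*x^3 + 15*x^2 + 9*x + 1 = w^2*(30*x + 12) + w*(-5*x^2 + 3*x + 2) - 25*x^3 - 15*x^2 - 2*x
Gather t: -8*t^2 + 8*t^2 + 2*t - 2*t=0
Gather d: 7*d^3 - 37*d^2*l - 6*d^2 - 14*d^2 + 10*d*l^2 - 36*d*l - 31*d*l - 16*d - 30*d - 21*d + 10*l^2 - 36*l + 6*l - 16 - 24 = 7*d^3 + d^2*(-37*l - 20) + d*(10*l^2 - 67*l - 67) + 10*l^2 - 30*l - 40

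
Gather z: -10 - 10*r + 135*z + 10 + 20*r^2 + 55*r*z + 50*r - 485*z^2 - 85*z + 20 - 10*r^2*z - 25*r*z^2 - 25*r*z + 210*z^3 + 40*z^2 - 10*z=20*r^2 + 40*r + 210*z^3 + z^2*(-25*r - 445) + z*(-10*r^2 + 30*r + 40) + 20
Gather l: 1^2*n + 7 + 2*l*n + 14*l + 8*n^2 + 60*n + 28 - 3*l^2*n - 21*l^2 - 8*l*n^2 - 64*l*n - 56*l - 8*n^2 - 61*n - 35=l^2*(-3*n - 21) + l*(-8*n^2 - 62*n - 42)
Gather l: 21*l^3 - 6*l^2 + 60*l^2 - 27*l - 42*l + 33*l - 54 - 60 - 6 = 21*l^3 + 54*l^2 - 36*l - 120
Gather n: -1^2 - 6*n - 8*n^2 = -8*n^2 - 6*n - 1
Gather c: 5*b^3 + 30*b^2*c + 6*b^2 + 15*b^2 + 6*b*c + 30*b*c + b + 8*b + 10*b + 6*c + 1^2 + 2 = 5*b^3 + 21*b^2 + 19*b + c*(30*b^2 + 36*b + 6) + 3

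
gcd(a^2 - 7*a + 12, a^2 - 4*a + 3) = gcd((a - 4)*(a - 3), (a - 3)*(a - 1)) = a - 3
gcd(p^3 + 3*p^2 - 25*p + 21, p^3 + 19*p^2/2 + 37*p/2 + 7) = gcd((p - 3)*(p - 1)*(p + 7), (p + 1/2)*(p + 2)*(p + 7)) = p + 7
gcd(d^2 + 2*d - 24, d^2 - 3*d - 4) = d - 4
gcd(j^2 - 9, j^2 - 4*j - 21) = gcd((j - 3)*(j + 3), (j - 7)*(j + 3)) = j + 3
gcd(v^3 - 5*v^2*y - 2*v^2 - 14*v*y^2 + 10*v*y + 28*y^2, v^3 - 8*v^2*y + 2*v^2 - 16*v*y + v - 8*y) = 1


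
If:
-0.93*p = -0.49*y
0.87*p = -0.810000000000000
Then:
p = -0.93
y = -1.77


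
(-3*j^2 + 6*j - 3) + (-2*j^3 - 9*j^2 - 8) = -2*j^3 - 12*j^2 + 6*j - 11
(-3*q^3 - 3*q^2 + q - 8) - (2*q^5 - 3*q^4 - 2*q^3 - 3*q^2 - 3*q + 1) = -2*q^5 + 3*q^4 - q^3 + 4*q - 9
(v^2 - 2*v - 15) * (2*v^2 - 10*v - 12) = 2*v^4 - 14*v^3 - 22*v^2 + 174*v + 180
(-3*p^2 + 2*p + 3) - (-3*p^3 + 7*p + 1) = 3*p^3 - 3*p^2 - 5*p + 2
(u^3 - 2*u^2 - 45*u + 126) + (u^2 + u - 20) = u^3 - u^2 - 44*u + 106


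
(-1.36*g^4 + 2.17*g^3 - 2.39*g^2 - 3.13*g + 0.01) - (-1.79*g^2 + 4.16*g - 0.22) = -1.36*g^4 + 2.17*g^3 - 0.6*g^2 - 7.29*g + 0.23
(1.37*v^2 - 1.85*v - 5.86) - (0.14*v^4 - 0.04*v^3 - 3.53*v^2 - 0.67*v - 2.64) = -0.14*v^4 + 0.04*v^3 + 4.9*v^2 - 1.18*v - 3.22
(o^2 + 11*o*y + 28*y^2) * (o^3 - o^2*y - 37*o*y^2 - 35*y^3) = o^5 + 10*o^4*y - 20*o^3*y^2 - 470*o^2*y^3 - 1421*o*y^4 - 980*y^5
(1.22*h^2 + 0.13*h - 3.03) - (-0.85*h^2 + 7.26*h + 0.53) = 2.07*h^2 - 7.13*h - 3.56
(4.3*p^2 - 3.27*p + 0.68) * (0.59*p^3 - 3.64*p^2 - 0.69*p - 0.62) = 2.537*p^5 - 17.5813*p^4 + 9.337*p^3 - 2.8849*p^2 + 1.5582*p - 0.4216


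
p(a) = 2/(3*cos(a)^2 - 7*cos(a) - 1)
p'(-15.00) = 0.41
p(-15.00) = 0.33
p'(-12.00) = -0.09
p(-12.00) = -0.42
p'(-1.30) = 1.47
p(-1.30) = -0.75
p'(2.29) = -0.68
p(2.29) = 0.41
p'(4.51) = 57.61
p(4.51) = 3.79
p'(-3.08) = 0.02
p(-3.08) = 0.22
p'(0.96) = -0.36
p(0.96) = -0.50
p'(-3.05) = 0.03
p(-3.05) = 0.22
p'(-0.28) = 0.03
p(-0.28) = -0.40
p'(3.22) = 0.03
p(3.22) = 0.22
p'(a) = 2*(6*sin(a)*cos(a) - 7*sin(a))/(3*cos(a)^2 - 7*cos(a) - 1)^2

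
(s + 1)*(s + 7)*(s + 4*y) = s^3 + 4*s^2*y + 8*s^2 + 32*s*y + 7*s + 28*y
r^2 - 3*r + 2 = (r - 2)*(r - 1)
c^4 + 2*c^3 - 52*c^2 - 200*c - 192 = (c - 8)*(c + 2)^2*(c + 6)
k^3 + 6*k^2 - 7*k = k*(k - 1)*(k + 7)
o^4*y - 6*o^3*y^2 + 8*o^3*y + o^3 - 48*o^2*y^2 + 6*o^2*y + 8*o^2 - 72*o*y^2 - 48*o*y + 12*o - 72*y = (o + 2)*(o + 6)*(o - 6*y)*(o*y + 1)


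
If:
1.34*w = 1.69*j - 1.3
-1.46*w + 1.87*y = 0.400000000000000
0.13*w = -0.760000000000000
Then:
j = -3.87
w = -5.85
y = -4.35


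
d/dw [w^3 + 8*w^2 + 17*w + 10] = 3*w^2 + 16*w + 17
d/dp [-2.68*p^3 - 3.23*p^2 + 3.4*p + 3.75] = -8.04*p^2 - 6.46*p + 3.4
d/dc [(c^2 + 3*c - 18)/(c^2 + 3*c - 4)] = 14*(2*c + 3)/(c^2 + 3*c - 4)^2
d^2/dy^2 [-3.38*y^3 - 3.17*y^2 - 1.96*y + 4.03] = -20.28*y - 6.34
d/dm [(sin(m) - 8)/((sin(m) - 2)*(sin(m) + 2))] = (16*sin(m) + cos(m)^2 - 5)*cos(m)/((sin(m) - 2)^2*(sin(m) + 2)^2)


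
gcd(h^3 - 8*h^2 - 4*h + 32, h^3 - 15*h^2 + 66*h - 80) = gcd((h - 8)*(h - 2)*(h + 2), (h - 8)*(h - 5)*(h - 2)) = h^2 - 10*h + 16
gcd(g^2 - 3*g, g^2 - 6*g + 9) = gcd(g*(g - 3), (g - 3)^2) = g - 3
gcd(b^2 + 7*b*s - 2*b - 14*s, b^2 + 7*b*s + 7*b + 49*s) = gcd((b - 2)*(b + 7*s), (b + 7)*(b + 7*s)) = b + 7*s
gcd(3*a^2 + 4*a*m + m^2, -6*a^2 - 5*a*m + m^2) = a + m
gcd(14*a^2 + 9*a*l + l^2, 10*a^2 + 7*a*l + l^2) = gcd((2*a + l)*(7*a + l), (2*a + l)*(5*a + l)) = 2*a + l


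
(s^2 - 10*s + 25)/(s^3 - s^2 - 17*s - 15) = (s - 5)/(s^2 + 4*s + 3)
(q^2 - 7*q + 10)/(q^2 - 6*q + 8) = (q - 5)/(q - 4)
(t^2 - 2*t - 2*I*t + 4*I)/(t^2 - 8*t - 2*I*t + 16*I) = (t - 2)/(t - 8)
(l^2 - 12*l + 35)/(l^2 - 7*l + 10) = (l - 7)/(l - 2)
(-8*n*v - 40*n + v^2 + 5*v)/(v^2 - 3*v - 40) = (-8*n + v)/(v - 8)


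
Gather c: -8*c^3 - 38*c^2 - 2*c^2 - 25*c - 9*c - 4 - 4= -8*c^3 - 40*c^2 - 34*c - 8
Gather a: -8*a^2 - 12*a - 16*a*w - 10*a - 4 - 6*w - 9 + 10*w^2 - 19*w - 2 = -8*a^2 + a*(-16*w - 22) + 10*w^2 - 25*w - 15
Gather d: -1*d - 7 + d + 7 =0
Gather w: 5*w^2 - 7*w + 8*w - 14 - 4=5*w^2 + w - 18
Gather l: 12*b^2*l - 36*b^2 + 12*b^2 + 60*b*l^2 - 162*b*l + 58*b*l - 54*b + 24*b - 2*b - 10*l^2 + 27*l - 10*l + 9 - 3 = -24*b^2 - 32*b + l^2*(60*b - 10) + l*(12*b^2 - 104*b + 17) + 6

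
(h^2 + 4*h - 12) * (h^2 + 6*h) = h^4 + 10*h^3 + 12*h^2 - 72*h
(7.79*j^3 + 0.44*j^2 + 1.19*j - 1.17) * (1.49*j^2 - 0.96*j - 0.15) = 11.6071*j^5 - 6.8228*j^4 + 0.1822*j^3 - 2.9517*j^2 + 0.9447*j + 0.1755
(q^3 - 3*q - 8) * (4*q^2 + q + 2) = 4*q^5 + q^4 - 10*q^3 - 35*q^2 - 14*q - 16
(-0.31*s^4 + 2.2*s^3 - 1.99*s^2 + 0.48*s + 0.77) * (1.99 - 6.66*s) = 2.0646*s^5 - 15.2689*s^4 + 17.6314*s^3 - 7.1569*s^2 - 4.173*s + 1.5323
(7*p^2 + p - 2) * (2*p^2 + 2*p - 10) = 14*p^4 + 16*p^3 - 72*p^2 - 14*p + 20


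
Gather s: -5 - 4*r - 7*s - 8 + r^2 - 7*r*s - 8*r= r^2 - 12*r + s*(-7*r - 7) - 13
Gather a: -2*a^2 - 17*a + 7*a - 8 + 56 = -2*a^2 - 10*a + 48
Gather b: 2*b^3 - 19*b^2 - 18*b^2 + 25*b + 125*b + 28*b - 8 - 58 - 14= 2*b^3 - 37*b^2 + 178*b - 80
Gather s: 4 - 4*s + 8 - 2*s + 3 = 15 - 6*s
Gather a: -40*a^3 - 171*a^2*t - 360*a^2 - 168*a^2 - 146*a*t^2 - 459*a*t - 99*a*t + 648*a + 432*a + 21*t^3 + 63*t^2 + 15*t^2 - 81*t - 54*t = -40*a^3 + a^2*(-171*t - 528) + a*(-146*t^2 - 558*t + 1080) + 21*t^3 + 78*t^2 - 135*t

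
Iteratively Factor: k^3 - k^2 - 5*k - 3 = (k + 1)*(k^2 - 2*k - 3) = (k - 3)*(k + 1)*(k + 1)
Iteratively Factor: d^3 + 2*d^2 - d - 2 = (d - 1)*(d^2 + 3*d + 2) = (d - 1)*(d + 1)*(d + 2)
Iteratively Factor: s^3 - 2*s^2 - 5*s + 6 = (s - 1)*(s^2 - s - 6) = (s - 3)*(s - 1)*(s + 2)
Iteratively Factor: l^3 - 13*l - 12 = (l + 3)*(l^2 - 3*l - 4) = (l - 4)*(l + 3)*(l + 1)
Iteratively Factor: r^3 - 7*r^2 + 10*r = (r)*(r^2 - 7*r + 10) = r*(r - 2)*(r - 5)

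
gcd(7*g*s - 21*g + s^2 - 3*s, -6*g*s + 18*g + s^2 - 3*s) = s - 3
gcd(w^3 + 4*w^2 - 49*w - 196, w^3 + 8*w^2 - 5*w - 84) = w^2 + 11*w + 28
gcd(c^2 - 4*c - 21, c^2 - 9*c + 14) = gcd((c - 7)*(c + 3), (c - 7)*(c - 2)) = c - 7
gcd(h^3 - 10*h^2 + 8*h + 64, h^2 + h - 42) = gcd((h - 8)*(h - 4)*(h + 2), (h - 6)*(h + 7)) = 1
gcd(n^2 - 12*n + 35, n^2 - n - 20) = n - 5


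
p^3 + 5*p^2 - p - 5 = (p - 1)*(p + 1)*(p + 5)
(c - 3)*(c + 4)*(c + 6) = c^3 + 7*c^2 - 6*c - 72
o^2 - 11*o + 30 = (o - 6)*(o - 5)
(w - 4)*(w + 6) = w^2 + 2*w - 24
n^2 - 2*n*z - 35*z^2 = (n - 7*z)*(n + 5*z)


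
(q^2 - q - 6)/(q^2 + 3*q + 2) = (q - 3)/(q + 1)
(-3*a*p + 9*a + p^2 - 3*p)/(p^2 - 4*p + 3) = (-3*a + p)/(p - 1)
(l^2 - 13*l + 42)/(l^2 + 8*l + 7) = (l^2 - 13*l + 42)/(l^2 + 8*l + 7)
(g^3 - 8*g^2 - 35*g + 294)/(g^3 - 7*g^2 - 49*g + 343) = (g + 6)/(g + 7)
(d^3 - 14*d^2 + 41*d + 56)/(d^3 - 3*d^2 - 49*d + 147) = (d^2 - 7*d - 8)/(d^2 + 4*d - 21)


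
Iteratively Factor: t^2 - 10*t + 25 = (t - 5)*(t - 5)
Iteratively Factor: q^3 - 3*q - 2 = (q + 1)*(q^2 - q - 2) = (q - 2)*(q + 1)*(q + 1)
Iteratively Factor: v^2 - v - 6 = (v + 2)*(v - 3)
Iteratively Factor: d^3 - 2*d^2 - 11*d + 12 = (d - 1)*(d^2 - d - 12) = (d - 1)*(d + 3)*(d - 4)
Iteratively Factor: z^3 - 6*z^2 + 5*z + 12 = (z - 4)*(z^2 - 2*z - 3) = (z - 4)*(z + 1)*(z - 3)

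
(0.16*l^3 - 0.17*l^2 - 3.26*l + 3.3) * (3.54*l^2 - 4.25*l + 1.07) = 0.5664*l^5 - 1.2818*l^4 - 10.6467*l^3 + 25.3551*l^2 - 17.5132*l + 3.531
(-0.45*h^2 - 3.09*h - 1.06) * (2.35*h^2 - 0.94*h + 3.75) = -1.0575*h^4 - 6.8385*h^3 - 1.2739*h^2 - 10.5911*h - 3.975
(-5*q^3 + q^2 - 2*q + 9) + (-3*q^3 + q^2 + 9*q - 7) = -8*q^3 + 2*q^2 + 7*q + 2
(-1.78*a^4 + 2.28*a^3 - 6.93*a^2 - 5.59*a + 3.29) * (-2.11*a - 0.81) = 3.7558*a^5 - 3.369*a^4 + 12.7755*a^3 + 17.4082*a^2 - 2.414*a - 2.6649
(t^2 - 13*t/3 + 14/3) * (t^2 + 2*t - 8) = t^4 - 7*t^3/3 - 12*t^2 + 44*t - 112/3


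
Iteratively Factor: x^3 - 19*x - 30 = (x - 5)*(x^2 + 5*x + 6) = (x - 5)*(x + 2)*(x + 3)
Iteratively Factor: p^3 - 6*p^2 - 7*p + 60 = (p + 3)*(p^2 - 9*p + 20) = (p - 5)*(p + 3)*(p - 4)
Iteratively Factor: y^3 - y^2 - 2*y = (y - 2)*(y^2 + y) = (y - 2)*(y + 1)*(y)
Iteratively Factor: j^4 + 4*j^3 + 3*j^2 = (j + 3)*(j^3 + j^2) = j*(j + 3)*(j^2 + j) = j*(j + 1)*(j + 3)*(j)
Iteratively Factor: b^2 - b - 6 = (b - 3)*(b + 2)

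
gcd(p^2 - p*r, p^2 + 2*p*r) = p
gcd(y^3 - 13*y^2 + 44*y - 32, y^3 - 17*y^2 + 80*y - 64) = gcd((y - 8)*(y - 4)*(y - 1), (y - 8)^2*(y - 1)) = y^2 - 9*y + 8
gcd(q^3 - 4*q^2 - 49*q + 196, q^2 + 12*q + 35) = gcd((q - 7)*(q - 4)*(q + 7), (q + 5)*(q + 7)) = q + 7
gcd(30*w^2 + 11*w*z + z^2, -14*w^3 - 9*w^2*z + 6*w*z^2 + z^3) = 1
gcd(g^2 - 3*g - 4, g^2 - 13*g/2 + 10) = g - 4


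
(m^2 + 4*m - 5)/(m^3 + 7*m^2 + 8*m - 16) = (m + 5)/(m^2 + 8*m + 16)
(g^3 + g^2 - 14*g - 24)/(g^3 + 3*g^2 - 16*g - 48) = (g + 2)/(g + 4)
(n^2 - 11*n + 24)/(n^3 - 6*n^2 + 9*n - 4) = (n^2 - 11*n + 24)/(n^3 - 6*n^2 + 9*n - 4)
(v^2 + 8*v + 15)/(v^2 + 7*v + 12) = (v + 5)/(v + 4)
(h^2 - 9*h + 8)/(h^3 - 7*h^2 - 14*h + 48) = (h - 1)/(h^2 + h - 6)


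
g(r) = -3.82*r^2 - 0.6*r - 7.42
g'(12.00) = -92.28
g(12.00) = -564.70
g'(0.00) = -0.60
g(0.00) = -7.42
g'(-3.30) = 24.61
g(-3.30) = -47.04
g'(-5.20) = 39.13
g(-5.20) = -107.59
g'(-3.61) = 26.98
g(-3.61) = -55.04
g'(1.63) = -13.05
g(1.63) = -18.55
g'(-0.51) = 3.30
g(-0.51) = -8.11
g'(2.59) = -20.39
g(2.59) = -34.60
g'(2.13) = -16.87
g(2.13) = -26.03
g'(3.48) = -27.19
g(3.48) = -55.77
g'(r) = -7.64*r - 0.6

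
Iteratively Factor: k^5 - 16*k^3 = (k)*(k^4 - 16*k^2) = k*(k + 4)*(k^3 - 4*k^2) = k^2*(k + 4)*(k^2 - 4*k) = k^2*(k - 4)*(k + 4)*(k)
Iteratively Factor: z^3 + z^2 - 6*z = (z)*(z^2 + z - 6) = z*(z - 2)*(z + 3)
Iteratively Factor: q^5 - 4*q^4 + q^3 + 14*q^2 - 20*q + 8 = (q - 2)*(q^4 - 2*q^3 - 3*q^2 + 8*q - 4) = (q - 2)^2*(q^3 - 3*q + 2) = (q - 2)^2*(q - 1)*(q^2 + q - 2) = (q - 2)^2*(q - 1)^2*(q + 2)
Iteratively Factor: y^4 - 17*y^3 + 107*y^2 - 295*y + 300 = (y - 5)*(y^3 - 12*y^2 + 47*y - 60) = (y - 5)*(y - 3)*(y^2 - 9*y + 20) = (y - 5)^2*(y - 3)*(y - 4)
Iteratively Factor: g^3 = (g)*(g^2) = g^2*(g)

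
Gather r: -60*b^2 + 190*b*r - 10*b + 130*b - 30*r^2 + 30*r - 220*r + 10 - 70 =-60*b^2 + 120*b - 30*r^2 + r*(190*b - 190) - 60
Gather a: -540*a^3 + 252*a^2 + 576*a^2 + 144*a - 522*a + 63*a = -540*a^3 + 828*a^2 - 315*a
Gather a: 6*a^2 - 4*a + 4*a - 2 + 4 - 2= 6*a^2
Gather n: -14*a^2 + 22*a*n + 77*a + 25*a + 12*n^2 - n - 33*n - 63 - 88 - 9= -14*a^2 + 102*a + 12*n^2 + n*(22*a - 34) - 160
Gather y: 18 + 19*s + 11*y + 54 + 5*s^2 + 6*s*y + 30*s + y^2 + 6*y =5*s^2 + 49*s + y^2 + y*(6*s + 17) + 72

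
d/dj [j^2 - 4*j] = 2*j - 4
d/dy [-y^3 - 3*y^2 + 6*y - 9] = -3*y^2 - 6*y + 6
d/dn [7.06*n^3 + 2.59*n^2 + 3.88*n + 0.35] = 21.18*n^2 + 5.18*n + 3.88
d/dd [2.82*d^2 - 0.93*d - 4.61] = 5.64*d - 0.93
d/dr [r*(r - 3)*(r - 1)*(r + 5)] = 4*r^3 + 3*r^2 - 34*r + 15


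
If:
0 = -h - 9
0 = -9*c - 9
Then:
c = -1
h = -9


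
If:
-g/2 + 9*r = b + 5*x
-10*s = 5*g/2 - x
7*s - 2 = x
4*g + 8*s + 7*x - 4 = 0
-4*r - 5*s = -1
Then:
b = -6149/1044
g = -112/87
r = -269/1044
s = 106/261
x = 220/261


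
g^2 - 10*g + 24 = (g - 6)*(g - 4)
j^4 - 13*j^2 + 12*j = j*(j - 3)*(j - 1)*(j + 4)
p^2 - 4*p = p*(p - 4)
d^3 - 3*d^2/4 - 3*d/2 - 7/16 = (d - 7/4)*(d + 1/2)^2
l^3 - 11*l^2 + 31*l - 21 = (l - 7)*(l - 3)*(l - 1)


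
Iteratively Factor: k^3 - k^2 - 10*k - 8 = (k - 4)*(k^2 + 3*k + 2) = (k - 4)*(k + 1)*(k + 2)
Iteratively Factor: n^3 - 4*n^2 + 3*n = (n - 3)*(n^2 - n) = n*(n - 3)*(n - 1)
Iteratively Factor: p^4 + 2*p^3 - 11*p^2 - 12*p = (p)*(p^3 + 2*p^2 - 11*p - 12) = p*(p - 3)*(p^2 + 5*p + 4) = p*(p - 3)*(p + 1)*(p + 4)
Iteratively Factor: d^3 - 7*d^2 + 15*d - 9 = (d - 3)*(d^2 - 4*d + 3) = (d - 3)*(d - 1)*(d - 3)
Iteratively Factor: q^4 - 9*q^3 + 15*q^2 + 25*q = (q - 5)*(q^3 - 4*q^2 - 5*q) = (q - 5)*(q + 1)*(q^2 - 5*q) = q*(q - 5)*(q + 1)*(q - 5)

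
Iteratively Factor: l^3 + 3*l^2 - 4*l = (l)*(l^2 + 3*l - 4) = l*(l + 4)*(l - 1)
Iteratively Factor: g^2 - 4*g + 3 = (g - 3)*(g - 1)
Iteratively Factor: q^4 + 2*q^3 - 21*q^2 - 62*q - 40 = (q - 5)*(q^3 + 7*q^2 + 14*q + 8) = (q - 5)*(q + 2)*(q^2 + 5*q + 4) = (q - 5)*(q + 2)*(q + 4)*(q + 1)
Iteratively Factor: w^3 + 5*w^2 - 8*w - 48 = (w + 4)*(w^2 + w - 12) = (w - 3)*(w + 4)*(w + 4)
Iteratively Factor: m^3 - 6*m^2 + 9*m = (m)*(m^2 - 6*m + 9) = m*(m - 3)*(m - 3)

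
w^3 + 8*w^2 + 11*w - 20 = (w - 1)*(w + 4)*(w + 5)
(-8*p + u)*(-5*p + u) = 40*p^2 - 13*p*u + u^2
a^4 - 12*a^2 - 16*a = a*(a - 4)*(a + 2)^2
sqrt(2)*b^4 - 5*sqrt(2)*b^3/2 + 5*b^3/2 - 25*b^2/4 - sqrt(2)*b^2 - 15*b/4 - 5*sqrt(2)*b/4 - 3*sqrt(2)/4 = (b - 3)*(b + 1/2)*(b + sqrt(2))*(sqrt(2)*b + 1/2)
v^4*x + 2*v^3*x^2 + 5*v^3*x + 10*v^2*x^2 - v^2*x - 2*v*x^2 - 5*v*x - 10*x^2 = (v - 1)*(v + 5)*(v + 2*x)*(v*x + x)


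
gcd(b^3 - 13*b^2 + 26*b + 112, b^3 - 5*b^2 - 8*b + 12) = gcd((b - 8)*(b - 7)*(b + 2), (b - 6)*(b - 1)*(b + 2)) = b + 2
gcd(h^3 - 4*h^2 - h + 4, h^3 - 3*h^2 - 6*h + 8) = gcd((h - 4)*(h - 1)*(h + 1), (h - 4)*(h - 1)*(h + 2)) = h^2 - 5*h + 4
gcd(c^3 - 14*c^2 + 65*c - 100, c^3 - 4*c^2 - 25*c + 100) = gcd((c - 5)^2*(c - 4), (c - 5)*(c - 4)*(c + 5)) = c^2 - 9*c + 20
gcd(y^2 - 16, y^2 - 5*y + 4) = y - 4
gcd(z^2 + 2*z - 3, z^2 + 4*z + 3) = z + 3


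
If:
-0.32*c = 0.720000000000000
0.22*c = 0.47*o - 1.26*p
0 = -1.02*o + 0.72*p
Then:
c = -2.25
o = 0.38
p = 0.53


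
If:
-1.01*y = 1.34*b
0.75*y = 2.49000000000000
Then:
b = -2.50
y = 3.32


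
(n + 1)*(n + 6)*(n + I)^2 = n^4 + 7*n^3 + 2*I*n^3 + 5*n^2 + 14*I*n^2 - 7*n + 12*I*n - 6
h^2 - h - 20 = (h - 5)*(h + 4)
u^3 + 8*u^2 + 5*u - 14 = (u - 1)*(u + 2)*(u + 7)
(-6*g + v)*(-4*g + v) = 24*g^2 - 10*g*v + v^2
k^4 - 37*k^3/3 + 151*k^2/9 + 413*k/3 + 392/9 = (k - 8)*(k - 7)*(k + 1/3)*(k + 7/3)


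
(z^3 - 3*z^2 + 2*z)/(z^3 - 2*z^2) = (z - 1)/z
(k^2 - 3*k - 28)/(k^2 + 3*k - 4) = (k - 7)/(k - 1)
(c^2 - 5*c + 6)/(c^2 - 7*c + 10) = (c - 3)/(c - 5)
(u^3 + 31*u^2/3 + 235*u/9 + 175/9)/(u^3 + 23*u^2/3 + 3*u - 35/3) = (u + 5/3)/(u - 1)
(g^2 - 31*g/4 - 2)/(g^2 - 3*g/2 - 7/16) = 4*(g - 8)/(4*g - 7)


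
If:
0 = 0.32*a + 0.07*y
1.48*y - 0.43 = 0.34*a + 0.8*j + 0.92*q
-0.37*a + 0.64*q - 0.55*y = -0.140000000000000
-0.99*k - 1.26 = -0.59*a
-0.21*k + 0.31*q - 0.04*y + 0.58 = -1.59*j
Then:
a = 0.04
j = -0.47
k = -1.25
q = -0.34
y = -0.17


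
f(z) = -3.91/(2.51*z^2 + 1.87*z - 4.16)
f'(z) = -3.91*(-5.02*z - 1.87)/(2.51*z^2 + 1.87*z - 4.16)^2 = (19.6282*z + 7.3117)/(2.51*z^2 + 1.87*z - 4.16)^2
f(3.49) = -0.12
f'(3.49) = 0.07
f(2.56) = -0.23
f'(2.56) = 0.20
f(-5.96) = -0.05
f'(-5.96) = -0.02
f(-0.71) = 0.93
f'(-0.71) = -0.37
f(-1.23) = 1.47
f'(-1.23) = -2.37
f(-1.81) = -5.76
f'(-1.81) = -61.32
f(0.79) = 3.50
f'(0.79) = 18.31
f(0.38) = 1.27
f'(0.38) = 1.55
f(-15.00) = -0.01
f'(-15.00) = -0.00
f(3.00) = -0.16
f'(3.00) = 0.11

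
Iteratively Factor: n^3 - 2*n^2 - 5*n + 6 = (n + 2)*(n^2 - 4*n + 3) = (n - 1)*(n + 2)*(n - 3)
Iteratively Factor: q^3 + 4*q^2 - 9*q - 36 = (q + 4)*(q^2 - 9) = (q + 3)*(q + 4)*(q - 3)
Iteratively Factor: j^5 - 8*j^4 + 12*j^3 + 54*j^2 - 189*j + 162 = (j - 3)*(j^4 - 5*j^3 - 3*j^2 + 45*j - 54) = (j - 3)*(j + 3)*(j^3 - 8*j^2 + 21*j - 18) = (j - 3)*(j - 2)*(j + 3)*(j^2 - 6*j + 9) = (j - 3)^2*(j - 2)*(j + 3)*(j - 3)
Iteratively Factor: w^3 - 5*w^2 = (w)*(w^2 - 5*w) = w*(w - 5)*(w)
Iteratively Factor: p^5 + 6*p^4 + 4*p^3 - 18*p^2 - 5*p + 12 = (p + 3)*(p^4 + 3*p^3 - 5*p^2 - 3*p + 4) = (p + 3)*(p + 4)*(p^3 - p^2 - p + 1) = (p + 1)*(p + 3)*(p + 4)*(p^2 - 2*p + 1) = (p - 1)*(p + 1)*(p + 3)*(p + 4)*(p - 1)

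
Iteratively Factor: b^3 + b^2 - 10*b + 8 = (b - 1)*(b^2 + 2*b - 8) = (b - 1)*(b + 4)*(b - 2)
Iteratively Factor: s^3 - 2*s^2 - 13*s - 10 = (s + 2)*(s^2 - 4*s - 5) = (s - 5)*(s + 2)*(s + 1)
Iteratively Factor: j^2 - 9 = (j - 3)*(j + 3)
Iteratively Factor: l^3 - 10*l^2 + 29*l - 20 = (l - 5)*(l^2 - 5*l + 4) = (l - 5)*(l - 4)*(l - 1)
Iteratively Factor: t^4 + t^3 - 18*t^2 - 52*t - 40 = (t + 2)*(t^3 - t^2 - 16*t - 20) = (t + 2)^2*(t^2 - 3*t - 10) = (t - 5)*(t + 2)^2*(t + 2)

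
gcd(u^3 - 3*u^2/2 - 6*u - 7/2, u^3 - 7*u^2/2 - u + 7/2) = u^2 - 5*u/2 - 7/2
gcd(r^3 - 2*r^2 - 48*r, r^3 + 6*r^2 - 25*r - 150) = r + 6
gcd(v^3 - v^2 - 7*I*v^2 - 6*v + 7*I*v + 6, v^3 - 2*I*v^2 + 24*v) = v - 6*I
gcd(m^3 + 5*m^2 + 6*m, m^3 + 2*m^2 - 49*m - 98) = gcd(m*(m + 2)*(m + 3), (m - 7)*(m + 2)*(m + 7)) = m + 2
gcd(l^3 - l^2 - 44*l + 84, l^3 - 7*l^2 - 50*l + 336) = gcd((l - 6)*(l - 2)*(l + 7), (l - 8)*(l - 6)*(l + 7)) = l^2 + l - 42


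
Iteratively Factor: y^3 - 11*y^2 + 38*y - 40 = (y - 5)*(y^2 - 6*y + 8) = (y - 5)*(y - 2)*(y - 4)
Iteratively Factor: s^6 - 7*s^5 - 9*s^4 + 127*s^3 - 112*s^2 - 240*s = (s + 1)*(s^5 - 8*s^4 - s^3 + 128*s^2 - 240*s) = (s - 3)*(s + 1)*(s^4 - 5*s^3 - 16*s^2 + 80*s) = (s - 5)*(s - 3)*(s + 1)*(s^3 - 16*s) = (s - 5)*(s - 3)*(s + 1)*(s + 4)*(s^2 - 4*s) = (s - 5)*(s - 4)*(s - 3)*(s + 1)*(s + 4)*(s)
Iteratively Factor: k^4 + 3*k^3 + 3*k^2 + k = (k + 1)*(k^3 + 2*k^2 + k) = k*(k + 1)*(k^2 + 2*k + 1) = k*(k + 1)^2*(k + 1)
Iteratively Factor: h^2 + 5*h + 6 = (h + 2)*(h + 3)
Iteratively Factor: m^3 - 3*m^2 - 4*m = (m - 4)*(m^2 + m) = m*(m - 4)*(m + 1)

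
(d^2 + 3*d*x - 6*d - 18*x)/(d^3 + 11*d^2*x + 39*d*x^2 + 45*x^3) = (d - 6)/(d^2 + 8*d*x + 15*x^2)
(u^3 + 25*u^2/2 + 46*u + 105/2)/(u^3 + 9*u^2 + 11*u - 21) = (u + 5/2)/(u - 1)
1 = 1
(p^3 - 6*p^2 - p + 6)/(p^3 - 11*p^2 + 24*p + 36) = (p - 1)/(p - 6)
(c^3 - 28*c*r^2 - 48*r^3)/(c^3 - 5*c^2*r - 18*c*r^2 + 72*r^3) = (-c - 2*r)/(-c + 3*r)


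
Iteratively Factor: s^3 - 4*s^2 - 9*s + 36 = (s - 3)*(s^2 - s - 12) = (s - 4)*(s - 3)*(s + 3)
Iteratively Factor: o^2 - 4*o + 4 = (o - 2)*(o - 2)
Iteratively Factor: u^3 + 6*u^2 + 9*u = (u + 3)*(u^2 + 3*u) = (u + 3)^2*(u)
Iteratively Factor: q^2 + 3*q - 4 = (q - 1)*(q + 4)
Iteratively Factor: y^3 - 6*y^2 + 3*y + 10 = (y - 5)*(y^2 - y - 2) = (y - 5)*(y - 2)*(y + 1)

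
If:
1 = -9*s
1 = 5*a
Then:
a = 1/5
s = -1/9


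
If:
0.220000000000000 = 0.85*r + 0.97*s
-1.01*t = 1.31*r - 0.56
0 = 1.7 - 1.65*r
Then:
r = 1.03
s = -0.68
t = -0.78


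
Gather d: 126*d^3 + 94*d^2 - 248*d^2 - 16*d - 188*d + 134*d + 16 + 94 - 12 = 126*d^3 - 154*d^2 - 70*d + 98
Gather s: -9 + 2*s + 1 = 2*s - 8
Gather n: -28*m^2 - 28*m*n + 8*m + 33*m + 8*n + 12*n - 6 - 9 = -28*m^2 + 41*m + n*(20 - 28*m) - 15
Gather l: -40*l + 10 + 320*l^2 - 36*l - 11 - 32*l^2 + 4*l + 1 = 288*l^2 - 72*l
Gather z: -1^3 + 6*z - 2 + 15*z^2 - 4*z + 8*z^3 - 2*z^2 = 8*z^3 + 13*z^2 + 2*z - 3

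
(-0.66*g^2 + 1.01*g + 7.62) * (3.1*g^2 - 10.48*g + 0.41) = -2.046*g^4 + 10.0478*g^3 + 12.7666*g^2 - 79.4435*g + 3.1242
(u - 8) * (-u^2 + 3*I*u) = -u^3 + 8*u^2 + 3*I*u^2 - 24*I*u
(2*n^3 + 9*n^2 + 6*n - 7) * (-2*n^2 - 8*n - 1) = -4*n^5 - 34*n^4 - 86*n^3 - 43*n^2 + 50*n + 7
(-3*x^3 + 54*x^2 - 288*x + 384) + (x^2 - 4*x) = -3*x^3 + 55*x^2 - 292*x + 384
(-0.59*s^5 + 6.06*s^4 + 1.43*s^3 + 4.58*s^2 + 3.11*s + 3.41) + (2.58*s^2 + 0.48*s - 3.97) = -0.59*s^5 + 6.06*s^4 + 1.43*s^3 + 7.16*s^2 + 3.59*s - 0.56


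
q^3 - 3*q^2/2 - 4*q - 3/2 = (q - 3)*(q + 1/2)*(q + 1)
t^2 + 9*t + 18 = (t + 3)*(t + 6)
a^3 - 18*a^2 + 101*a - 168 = (a - 8)*(a - 7)*(a - 3)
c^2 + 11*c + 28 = (c + 4)*(c + 7)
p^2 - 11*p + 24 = (p - 8)*(p - 3)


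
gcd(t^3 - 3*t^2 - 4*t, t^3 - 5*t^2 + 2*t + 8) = t^2 - 3*t - 4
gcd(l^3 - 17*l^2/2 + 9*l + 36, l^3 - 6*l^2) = l - 6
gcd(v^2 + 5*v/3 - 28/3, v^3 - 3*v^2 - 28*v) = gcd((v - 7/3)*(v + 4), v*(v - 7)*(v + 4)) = v + 4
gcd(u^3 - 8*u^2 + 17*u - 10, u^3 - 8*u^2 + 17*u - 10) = u^3 - 8*u^2 + 17*u - 10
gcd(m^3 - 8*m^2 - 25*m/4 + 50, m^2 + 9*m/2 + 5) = m + 5/2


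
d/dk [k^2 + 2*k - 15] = 2*k + 2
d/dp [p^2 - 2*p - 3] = 2*p - 2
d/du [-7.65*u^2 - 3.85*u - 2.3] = -15.3*u - 3.85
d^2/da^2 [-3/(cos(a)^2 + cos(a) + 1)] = 3*(4*sin(a)^4 + sin(a)^2 - 19*cos(a)/4 + 3*cos(3*a)/4 - 5)/(-sin(a)^2 + cos(a) + 2)^3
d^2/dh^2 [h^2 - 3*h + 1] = 2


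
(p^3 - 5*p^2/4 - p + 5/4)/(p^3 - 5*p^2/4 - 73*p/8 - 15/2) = 2*(-4*p^3 + 5*p^2 + 4*p - 5)/(-8*p^3 + 10*p^2 + 73*p + 60)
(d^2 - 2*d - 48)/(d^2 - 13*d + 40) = (d + 6)/(d - 5)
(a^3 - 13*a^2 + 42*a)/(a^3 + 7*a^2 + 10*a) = (a^2 - 13*a + 42)/(a^2 + 7*a + 10)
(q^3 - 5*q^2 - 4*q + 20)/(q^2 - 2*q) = q - 3 - 10/q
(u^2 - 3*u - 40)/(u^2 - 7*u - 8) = (u + 5)/(u + 1)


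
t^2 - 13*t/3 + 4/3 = (t - 4)*(t - 1/3)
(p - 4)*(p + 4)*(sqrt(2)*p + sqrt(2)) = sqrt(2)*p^3 + sqrt(2)*p^2 - 16*sqrt(2)*p - 16*sqrt(2)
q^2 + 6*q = q*(q + 6)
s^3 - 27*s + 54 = (s - 3)^2*(s + 6)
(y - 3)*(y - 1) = y^2 - 4*y + 3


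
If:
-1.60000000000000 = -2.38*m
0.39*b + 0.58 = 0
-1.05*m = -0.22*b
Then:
No Solution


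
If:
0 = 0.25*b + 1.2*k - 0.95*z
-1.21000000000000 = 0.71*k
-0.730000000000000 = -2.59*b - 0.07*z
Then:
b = 0.34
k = -1.70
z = -2.06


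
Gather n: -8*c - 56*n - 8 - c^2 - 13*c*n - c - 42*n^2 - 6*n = -c^2 - 9*c - 42*n^2 + n*(-13*c - 62) - 8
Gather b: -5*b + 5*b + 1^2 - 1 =0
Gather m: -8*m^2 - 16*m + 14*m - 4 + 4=-8*m^2 - 2*m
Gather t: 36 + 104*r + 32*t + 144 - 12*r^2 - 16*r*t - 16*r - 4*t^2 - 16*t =-12*r^2 + 88*r - 4*t^2 + t*(16 - 16*r) + 180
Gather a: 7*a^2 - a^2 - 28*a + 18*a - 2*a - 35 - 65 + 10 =6*a^2 - 12*a - 90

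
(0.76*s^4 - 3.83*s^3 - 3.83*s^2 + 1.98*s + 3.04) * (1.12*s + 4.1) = 0.8512*s^5 - 1.1736*s^4 - 19.9926*s^3 - 13.4854*s^2 + 11.5228*s + 12.464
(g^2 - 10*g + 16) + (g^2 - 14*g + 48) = 2*g^2 - 24*g + 64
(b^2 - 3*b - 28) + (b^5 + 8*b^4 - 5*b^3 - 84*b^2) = b^5 + 8*b^4 - 5*b^3 - 83*b^2 - 3*b - 28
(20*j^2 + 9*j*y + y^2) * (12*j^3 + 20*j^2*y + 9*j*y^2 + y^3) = 240*j^5 + 508*j^4*y + 372*j^3*y^2 + 121*j^2*y^3 + 18*j*y^4 + y^5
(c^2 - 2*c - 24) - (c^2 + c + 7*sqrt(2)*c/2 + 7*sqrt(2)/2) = -7*sqrt(2)*c/2 - 3*c - 24 - 7*sqrt(2)/2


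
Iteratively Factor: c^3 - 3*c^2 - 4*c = (c + 1)*(c^2 - 4*c) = c*(c + 1)*(c - 4)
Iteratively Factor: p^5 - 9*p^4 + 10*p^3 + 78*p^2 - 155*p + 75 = (p - 1)*(p^4 - 8*p^3 + 2*p^2 + 80*p - 75) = (p - 1)^2*(p^3 - 7*p^2 - 5*p + 75) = (p - 1)^2*(p + 3)*(p^2 - 10*p + 25) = (p - 5)*(p - 1)^2*(p + 3)*(p - 5)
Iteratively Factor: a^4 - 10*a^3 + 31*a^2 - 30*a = (a - 2)*(a^3 - 8*a^2 + 15*a) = (a - 3)*(a - 2)*(a^2 - 5*a) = a*(a - 3)*(a - 2)*(a - 5)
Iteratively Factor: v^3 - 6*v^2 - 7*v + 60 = (v - 4)*(v^2 - 2*v - 15) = (v - 5)*(v - 4)*(v + 3)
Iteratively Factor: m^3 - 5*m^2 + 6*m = (m)*(m^2 - 5*m + 6) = m*(m - 3)*(m - 2)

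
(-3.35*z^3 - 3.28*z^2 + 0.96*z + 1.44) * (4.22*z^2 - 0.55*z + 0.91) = -14.137*z^5 - 11.9991*z^4 + 2.8067*z^3 + 2.564*z^2 + 0.0816*z + 1.3104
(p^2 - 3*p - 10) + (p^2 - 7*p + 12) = 2*p^2 - 10*p + 2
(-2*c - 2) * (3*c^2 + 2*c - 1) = -6*c^3 - 10*c^2 - 2*c + 2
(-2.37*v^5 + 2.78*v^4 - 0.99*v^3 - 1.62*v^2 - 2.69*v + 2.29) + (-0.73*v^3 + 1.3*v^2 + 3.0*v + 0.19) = -2.37*v^5 + 2.78*v^4 - 1.72*v^3 - 0.32*v^2 + 0.31*v + 2.48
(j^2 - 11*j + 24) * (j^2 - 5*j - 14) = j^4 - 16*j^3 + 65*j^2 + 34*j - 336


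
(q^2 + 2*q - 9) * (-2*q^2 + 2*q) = -2*q^4 - 2*q^3 + 22*q^2 - 18*q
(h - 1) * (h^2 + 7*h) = h^3 + 6*h^2 - 7*h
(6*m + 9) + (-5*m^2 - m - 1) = -5*m^2 + 5*m + 8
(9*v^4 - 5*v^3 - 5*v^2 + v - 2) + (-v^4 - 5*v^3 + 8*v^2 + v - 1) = 8*v^4 - 10*v^3 + 3*v^2 + 2*v - 3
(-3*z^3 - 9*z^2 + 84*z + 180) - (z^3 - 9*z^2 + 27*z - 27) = -4*z^3 + 57*z + 207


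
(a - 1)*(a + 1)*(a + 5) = a^3 + 5*a^2 - a - 5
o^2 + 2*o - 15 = (o - 3)*(o + 5)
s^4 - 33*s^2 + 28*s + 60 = (s - 5)*(s - 2)*(s + 1)*(s + 6)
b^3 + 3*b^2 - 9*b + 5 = (b - 1)^2*(b + 5)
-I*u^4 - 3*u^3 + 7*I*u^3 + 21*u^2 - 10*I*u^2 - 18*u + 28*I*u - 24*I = (u - 6)*(u - 4*I)*(u + I)*(-I*u + I)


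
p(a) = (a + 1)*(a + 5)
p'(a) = 2*a + 6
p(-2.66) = -3.88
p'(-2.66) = 0.68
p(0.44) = 7.83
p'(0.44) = 6.88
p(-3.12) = -3.99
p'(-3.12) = -0.24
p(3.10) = 33.21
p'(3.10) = 12.20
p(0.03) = 5.18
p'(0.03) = 6.06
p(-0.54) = 2.05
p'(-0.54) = 4.92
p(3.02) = 32.24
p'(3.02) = 12.04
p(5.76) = 72.74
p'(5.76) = 17.52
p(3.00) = 32.00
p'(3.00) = 12.00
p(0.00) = 5.00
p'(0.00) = 6.00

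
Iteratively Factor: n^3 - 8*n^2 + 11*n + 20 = (n - 5)*(n^2 - 3*n - 4) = (n - 5)*(n - 4)*(n + 1)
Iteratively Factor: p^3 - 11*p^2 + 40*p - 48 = (p - 3)*(p^2 - 8*p + 16) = (p - 4)*(p - 3)*(p - 4)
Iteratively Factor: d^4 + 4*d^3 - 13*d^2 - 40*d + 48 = (d + 4)*(d^3 - 13*d + 12) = (d - 1)*(d + 4)*(d^2 + d - 12) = (d - 3)*(d - 1)*(d + 4)*(d + 4)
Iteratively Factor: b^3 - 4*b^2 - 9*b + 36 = (b + 3)*(b^2 - 7*b + 12) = (b - 4)*(b + 3)*(b - 3)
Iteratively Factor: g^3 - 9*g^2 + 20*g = (g)*(g^2 - 9*g + 20) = g*(g - 5)*(g - 4)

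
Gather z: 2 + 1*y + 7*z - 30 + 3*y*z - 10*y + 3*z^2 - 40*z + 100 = -9*y + 3*z^2 + z*(3*y - 33) + 72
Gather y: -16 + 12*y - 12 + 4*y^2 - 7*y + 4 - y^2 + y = 3*y^2 + 6*y - 24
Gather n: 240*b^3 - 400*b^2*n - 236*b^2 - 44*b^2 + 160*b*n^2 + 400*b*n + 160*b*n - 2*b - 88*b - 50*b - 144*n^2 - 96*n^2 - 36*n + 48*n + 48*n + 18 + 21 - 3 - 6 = 240*b^3 - 280*b^2 - 140*b + n^2*(160*b - 240) + n*(-400*b^2 + 560*b + 60) + 30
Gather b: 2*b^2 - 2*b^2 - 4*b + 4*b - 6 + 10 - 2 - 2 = 0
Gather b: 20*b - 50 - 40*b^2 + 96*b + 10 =-40*b^2 + 116*b - 40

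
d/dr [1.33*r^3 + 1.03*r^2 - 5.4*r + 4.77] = 3.99*r^2 + 2.06*r - 5.4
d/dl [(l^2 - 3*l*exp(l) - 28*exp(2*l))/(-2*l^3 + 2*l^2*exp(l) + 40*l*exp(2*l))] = (2*l^2*exp(l) + l^2 - 14*l*exp(l) + 35*exp(2*l))/(2*l^2*(l^2 - 10*l*exp(l) + 25*exp(2*l)))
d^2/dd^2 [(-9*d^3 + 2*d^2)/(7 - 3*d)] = 2*(81*d^3 - 567*d^2 + 1323*d - 98)/(27*d^3 - 189*d^2 + 441*d - 343)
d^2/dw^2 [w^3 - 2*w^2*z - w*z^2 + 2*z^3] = 6*w - 4*z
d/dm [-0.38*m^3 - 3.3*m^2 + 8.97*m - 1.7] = -1.14*m^2 - 6.6*m + 8.97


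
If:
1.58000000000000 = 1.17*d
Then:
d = 1.35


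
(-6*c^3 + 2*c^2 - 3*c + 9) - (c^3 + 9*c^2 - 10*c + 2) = -7*c^3 - 7*c^2 + 7*c + 7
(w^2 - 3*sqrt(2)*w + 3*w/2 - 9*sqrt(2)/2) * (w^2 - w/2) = w^4 - 3*sqrt(2)*w^3 + w^3 - 3*sqrt(2)*w^2 - 3*w^2/4 + 9*sqrt(2)*w/4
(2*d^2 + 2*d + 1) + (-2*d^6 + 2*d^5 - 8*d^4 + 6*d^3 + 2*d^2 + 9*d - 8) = -2*d^6 + 2*d^5 - 8*d^4 + 6*d^3 + 4*d^2 + 11*d - 7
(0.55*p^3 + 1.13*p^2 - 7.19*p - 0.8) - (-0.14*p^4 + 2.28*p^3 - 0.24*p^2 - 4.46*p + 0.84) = 0.14*p^4 - 1.73*p^3 + 1.37*p^2 - 2.73*p - 1.64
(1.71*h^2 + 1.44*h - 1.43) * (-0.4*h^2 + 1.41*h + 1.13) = -0.684*h^4 + 1.8351*h^3 + 4.5347*h^2 - 0.3891*h - 1.6159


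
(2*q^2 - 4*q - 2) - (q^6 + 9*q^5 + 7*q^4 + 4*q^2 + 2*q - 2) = -q^6 - 9*q^5 - 7*q^4 - 2*q^2 - 6*q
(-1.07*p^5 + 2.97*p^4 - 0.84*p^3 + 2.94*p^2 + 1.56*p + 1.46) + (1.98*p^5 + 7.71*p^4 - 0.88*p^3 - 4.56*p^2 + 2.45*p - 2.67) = 0.91*p^5 + 10.68*p^4 - 1.72*p^3 - 1.62*p^2 + 4.01*p - 1.21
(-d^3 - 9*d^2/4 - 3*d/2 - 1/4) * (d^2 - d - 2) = -d^5 - 5*d^4/4 + 11*d^3/4 + 23*d^2/4 + 13*d/4 + 1/2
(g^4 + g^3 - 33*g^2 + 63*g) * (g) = g^5 + g^4 - 33*g^3 + 63*g^2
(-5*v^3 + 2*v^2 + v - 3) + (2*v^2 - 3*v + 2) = -5*v^3 + 4*v^2 - 2*v - 1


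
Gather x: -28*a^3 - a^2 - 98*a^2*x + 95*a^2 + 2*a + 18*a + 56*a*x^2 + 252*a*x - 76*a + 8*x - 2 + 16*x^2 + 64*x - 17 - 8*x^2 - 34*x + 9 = -28*a^3 + 94*a^2 - 56*a + x^2*(56*a + 8) + x*(-98*a^2 + 252*a + 38) - 10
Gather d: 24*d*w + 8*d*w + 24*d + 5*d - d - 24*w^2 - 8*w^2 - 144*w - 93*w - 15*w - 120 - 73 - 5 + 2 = d*(32*w + 28) - 32*w^2 - 252*w - 196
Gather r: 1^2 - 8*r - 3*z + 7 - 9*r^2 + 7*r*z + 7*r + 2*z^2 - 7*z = -9*r^2 + r*(7*z - 1) + 2*z^2 - 10*z + 8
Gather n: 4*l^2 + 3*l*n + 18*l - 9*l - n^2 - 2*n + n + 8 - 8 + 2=4*l^2 + 9*l - n^2 + n*(3*l - 1) + 2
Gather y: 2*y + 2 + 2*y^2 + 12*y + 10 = 2*y^2 + 14*y + 12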